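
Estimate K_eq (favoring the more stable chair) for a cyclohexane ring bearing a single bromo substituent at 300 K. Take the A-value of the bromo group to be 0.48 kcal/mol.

K ≈ 2.24

One chair has the bromo group axial (E = 0.48 kcal/mol) and the other has it equatorial (E = 0).
ΔG = 0.48 kcal/mol between the two chairs.
K = exp(ΔG/RT) with R = 1.987×10⁻³ kcal mol⁻¹ K⁻¹ and T = 300 K gives K ≈ 2.24.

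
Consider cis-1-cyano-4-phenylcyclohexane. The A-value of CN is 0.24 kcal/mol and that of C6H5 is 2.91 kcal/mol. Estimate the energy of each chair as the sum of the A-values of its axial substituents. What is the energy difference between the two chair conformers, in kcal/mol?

C1 and C4 have opposite parity, so for the cis isomer the two substituents are one axial and one equatorial in each chair.
Chair I (cyano axial, phenyl equatorial): E = 0.24 kcal/mol.
Chair II (cyano equatorial, phenyl axial): E = 2.91 kcal/mol.
ΔE = 2.91 − 0.24 = 2.67 kcal/mol; chair I is more stable.

2.67 kcal/mol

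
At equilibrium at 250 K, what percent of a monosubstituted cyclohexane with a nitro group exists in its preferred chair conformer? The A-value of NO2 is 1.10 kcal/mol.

90.2%

One chair has the nitro group axial (E = 1.10 kcal/mol) and the other has it equatorial (E = 0).
ΔG = 1.10 kcal/mol between the two chairs.
K = exp(ΔG/RT) with R = 1.987×10⁻³ kcal mol⁻¹ K⁻¹ and T = 250 K gives K ≈ 9.16.
Fraction in the lower-energy chair = K/(K+1) = 90.2%.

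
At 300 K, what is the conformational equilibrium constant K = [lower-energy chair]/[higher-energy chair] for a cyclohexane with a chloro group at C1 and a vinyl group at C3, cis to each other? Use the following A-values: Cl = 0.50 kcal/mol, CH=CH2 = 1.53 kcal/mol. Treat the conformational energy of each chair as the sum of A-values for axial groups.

C1 and C3 have the same parity, so for the cis isomer the two substituents are e,e in one chair and a,a in the other.
Chair I (chloro axial, vinyl axial): E = 2.03 kcal/mol; chair II (chloro equatorial, vinyl equatorial): E = 0.00 kcal/mol.
ΔG = 2.03 kcal/mol between the two chairs.
K = exp(ΔG/RT) with R = 1.987×10⁻³ kcal mol⁻¹ K⁻¹ and T = 300 K gives K ≈ 30.1.

K ≈ 30.1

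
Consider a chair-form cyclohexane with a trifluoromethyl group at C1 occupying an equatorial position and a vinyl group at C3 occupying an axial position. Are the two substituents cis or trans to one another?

C1 and C3 have the same parity, so their axial bonds point in the same direction.
With same-parity carbons, two substituents on the same face are both axial or both equatorial; opposite faces give one of each.
Here the groups are equatorial/axial → opposite face → trans.

trans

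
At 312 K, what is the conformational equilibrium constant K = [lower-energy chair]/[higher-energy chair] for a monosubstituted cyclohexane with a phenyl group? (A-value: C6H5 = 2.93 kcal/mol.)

K ≈ 113

One chair has the phenyl group axial (E = 2.93 kcal/mol) and the other has it equatorial (E = 0).
ΔG = 2.93 kcal/mol between the two chairs.
K = exp(ΔG/RT) with R = 1.987×10⁻³ kcal mol⁻¹ K⁻¹ and T = 312 K gives K ≈ 113.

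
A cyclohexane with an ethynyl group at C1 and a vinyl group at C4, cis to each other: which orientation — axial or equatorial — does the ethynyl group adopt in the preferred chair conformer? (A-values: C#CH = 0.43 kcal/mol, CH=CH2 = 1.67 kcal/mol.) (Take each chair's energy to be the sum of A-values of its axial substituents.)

axial

C1 and C4 have opposite parity, so for the cis isomer the two substituents are one axial and one equatorial in each chair.
Chair I (ethynyl axial, vinyl equatorial): E = 0.43 kcal/mol.
Chair II (ethynyl equatorial, vinyl axial): E = 1.67 kcal/mol.
Chair I is the more stable (lower-energy) conformer, and in that chair the ethynyl group is axial.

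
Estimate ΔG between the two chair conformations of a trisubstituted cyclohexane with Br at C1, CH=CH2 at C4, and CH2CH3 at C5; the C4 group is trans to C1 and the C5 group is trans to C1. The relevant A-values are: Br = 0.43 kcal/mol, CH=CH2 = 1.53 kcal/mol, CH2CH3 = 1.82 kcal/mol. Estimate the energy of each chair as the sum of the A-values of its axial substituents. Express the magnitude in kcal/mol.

Chair I (bromo axial, vinyl axial, ethyl equatorial): E = 1.96 kcal/mol.
Chair II (bromo equatorial, vinyl equatorial, ethyl axial): E = 1.82 kcal/mol.
ΔE = 1.96 − 1.82 = 0.14 kcal/mol; chair II is more stable.

0.14 kcal/mol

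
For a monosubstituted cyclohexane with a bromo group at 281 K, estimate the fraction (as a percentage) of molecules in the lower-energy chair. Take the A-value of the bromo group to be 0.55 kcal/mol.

One chair has the bromo group axial (E = 0.55 kcal/mol) and the other has it equatorial (E = 0).
ΔG = 0.55 kcal/mol between the two chairs.
K = exp(ΔG/RT) with R = 1.987×10⁻³ kcal mol⁻¹ K⁻¹ and T = 281 K gives K ≈ 2.68.
Fraction in the lower-energy chair = K/(K+1) = 72.8%.

72.8%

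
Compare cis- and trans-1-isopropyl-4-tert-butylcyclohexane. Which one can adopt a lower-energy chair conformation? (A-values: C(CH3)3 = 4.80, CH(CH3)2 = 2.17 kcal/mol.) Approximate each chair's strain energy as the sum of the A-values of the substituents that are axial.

trans

At 1,4 positions (parity opposite): cis → (a,e or e,a); trans → (e,e or a,a).
Best chair for cis: E = 2.17 kcal/mol; best chair for trans: E = 0.00 kcal/mol.
The trans isomer is lower by 2.17 kcal/mol.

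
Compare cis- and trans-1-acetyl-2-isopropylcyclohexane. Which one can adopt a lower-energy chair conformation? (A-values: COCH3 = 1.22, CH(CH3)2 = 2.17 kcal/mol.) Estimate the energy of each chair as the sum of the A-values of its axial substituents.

At 1,2 positions (parity opposite): cis → (a,e or e,a); trans → (e,e or a,a).
Best chair for cis: E = 1.22 kcal/mol; best chair for trans: E = 0.00 kcal/mol.
The trans isomer is lower by 1.22 kcal/mol.

trans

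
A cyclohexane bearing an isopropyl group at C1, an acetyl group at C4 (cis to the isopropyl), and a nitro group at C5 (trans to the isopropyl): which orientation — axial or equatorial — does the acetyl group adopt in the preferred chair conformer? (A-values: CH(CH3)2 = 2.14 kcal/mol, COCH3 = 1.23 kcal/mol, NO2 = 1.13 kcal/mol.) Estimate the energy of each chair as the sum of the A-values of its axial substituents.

equatorial

Chair I (isopropyl axial, acetyl equatorial, nitro equatorial): E = 2.14 kcal/mol.
Chair II (isopropyl equatorial, acetyl axial, nitro axial): E = 2.36 kcal/mol.
Chair I is the more stable (lower-energy) conformer, and in that chair the acetyl group is equatorial.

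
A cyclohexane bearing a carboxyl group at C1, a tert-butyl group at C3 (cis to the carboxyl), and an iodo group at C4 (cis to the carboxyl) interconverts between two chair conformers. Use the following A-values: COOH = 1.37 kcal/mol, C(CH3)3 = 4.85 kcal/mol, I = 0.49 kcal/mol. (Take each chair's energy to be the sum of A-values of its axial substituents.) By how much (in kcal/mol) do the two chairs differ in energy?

Chair I (carboxyl axial, tert-butyl axial, iodo equatorial): E = 6.22 kcal/mol.
Chair II (carboxyl equatorial, tert-butyl equatorial, iodo axial): E = 0.49 kcal/mol.
ΔE = 6.22 − 0.49 = 5.73 kcal/mol; chair II is more stable.

5.73 kcal/mol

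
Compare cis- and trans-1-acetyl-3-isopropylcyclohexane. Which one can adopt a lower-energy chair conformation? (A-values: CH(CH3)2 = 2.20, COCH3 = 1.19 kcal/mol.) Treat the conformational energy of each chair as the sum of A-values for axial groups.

cis

At 1,3 positions (parity same): cis → (e,e or a,a); trans → (a,e or e,a).
Best chair for cis: E = 0.00 kcal/mol; best chair for trans: E = 1.19 kcal/mol.
The cis isomer is lower by 1.19 kcal/mol.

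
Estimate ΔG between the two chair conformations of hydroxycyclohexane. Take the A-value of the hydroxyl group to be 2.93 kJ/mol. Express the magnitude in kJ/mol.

2.93 kJ/mol

A monosubstituted cyclohexane has one chair with the hydroxyl group axial (E = A = 2.93 kJ/mol) and one with it equatorial (E = 0).
ΔE = 2.93 − 0 = 2.93 kJ/mol.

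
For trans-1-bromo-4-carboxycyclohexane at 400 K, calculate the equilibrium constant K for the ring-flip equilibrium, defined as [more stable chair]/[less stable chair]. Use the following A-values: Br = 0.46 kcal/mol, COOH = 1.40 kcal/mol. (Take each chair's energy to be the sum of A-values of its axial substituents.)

K ≈ 10.4

C1 and C4 have opposite parity, so for the trans isomer the two substituents are e,e in one chair and a,a in the other.
Chair I (bromo axial, carboxyl axial): E = 1.86 kcal/mol; chair II (bromo equatorial, carboxyl equatorial): E = 0.00 kcal/mol.
ΔG = 1.86 kcal/mol between the two chairs.
K = exp(ΔG/RT) with R = 1.987×10⁻³ kcal mol⁻¹ K⁻¹ and T = 400 K gives K ≈ 10.4.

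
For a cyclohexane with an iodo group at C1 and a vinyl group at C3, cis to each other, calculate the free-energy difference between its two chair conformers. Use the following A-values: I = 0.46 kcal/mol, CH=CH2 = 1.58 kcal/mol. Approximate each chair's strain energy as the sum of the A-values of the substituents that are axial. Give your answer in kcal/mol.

2.04 kcal/mol

C1 and C3 have the same parity, so for the cis isomer the two substituents are e,e in one chair and a,a in the other.
Chair I (iodo axial, vinyl axial): E = 2.04 kcal/mol.
Chair II (iodo equatorial, vinyl equatorial): E = 0.00 kcal/mol.
ΔE = 2.04 − 0.00 = 2.04 kcal/mol; chair II is more stable.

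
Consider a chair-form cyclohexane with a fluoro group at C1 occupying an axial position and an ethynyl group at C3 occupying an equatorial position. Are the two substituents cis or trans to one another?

C1 and C3 have the same parity, so their axial bonds point in the same direction.
With same-parity carbons, two substituents on the same face are both axial or both equatorial; opposite faces give one of each.
Here the groups are axial/equatorial → opposite face → trans.

trans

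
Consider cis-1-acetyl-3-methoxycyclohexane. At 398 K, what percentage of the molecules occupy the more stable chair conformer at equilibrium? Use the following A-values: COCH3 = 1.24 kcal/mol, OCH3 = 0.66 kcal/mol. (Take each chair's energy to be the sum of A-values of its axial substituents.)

91.7%

C1 and C3 have the same parity, so for the cis isomer the two substituents are e,e in one chair and a,a in the other.
Chair I (acetyl axial, methoxy axial): E = 1.90 kcal/mol; chair II (acetyl equatorial, methoxy equatorial): E = 0.00 kcal/mol.
ΔG = 1.90 kcal/mol between the two chairs.
K = exp(ΔG/RT) with R = 1.987×10⁻³ kcal mol⁻¹ K⁻¹ and T = 398 K gives K ≈ 11.1.
Fraction in the lower-energy chair = K/(K+1) = 91.7%.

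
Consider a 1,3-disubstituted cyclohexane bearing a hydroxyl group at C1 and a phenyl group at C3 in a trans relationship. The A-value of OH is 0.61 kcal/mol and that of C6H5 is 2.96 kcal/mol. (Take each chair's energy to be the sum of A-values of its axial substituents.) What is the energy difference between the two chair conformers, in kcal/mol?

C1 and C3 have the same parity, so for the trans isomer the two substituents are one axial and one equatorial in each chair.
Chair I (hydroxyl axial, phenyl equatorial): E = 0.61 kcal/mol.
Chair II (hydroxyl equatorial, phenyl axial): E = 2.96 kcal/mol.
ΔE = 2.96 − 0.61 = 2.35 kcal/mol; chair I is more stable.

2.35 kcal/mol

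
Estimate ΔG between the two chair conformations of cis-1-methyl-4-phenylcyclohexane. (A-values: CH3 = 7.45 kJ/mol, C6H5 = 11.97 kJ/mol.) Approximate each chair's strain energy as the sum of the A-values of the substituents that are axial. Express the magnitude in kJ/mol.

4.52 kJ/mol

C1 and C4 have opposite parity, so for the cis isomer the two substituents are one axial and one equatorial in each chair.
Chair I (methyl axial, phenyl equatorial): E = 7.45 kJ/mol.
Chair II (methyl equatorial, phenyl axial): E = 11.97 kJ/mol.
ΔE = 11.97 − 7.45 = 4.52 kJ/mol; chair I is more stable.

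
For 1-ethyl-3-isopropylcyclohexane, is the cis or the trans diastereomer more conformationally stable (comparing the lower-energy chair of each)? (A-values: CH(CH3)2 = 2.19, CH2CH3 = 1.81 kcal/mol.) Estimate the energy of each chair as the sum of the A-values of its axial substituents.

At 1,3 positions (parity same): cis → (e,e or a,a); trans → (a,e or e,a).
Best chair for cis: E = 0.00 kcal/mol; best chair for trans: E = 1.81 kcal/mol.
The cis isomer is lower by 1.81 kcal/mol.

cis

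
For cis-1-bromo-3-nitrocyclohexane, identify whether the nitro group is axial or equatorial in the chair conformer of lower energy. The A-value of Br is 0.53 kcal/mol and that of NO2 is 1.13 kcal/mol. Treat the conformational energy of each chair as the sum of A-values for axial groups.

equatorial

C1 and C3 have the same parity, so for the cis isomer the two substituents are e,e in one chair and a,a in the other.
Chair I (bromo axial, nitro axial): E = 1.66 kcal/mol.
Chair II (bromo equatorial, nitro equatorial): E = 0.00 kcal/mol.
Chair II is the more stable (lower-energy) conformer, and in that chair the nitro group is equatorial.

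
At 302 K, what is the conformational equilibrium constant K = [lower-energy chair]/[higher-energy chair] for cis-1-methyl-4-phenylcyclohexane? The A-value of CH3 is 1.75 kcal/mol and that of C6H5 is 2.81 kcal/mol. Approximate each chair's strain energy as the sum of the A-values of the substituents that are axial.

K ≈ 5.85

C1 and C4 have opposite parity, so for the cis isomer the two substituents are one axial and one equatorial in each chair.
Chair I (methyl axial, phenyl equatorial): E = 1.75 kcal/mol; chair II (methyl equatorial, phenyl axial): E = 2.81 kcal/mol.
ΔG = 1.06 kcal/mol between the two chairs.
K = exp(ΔG/RT) with R = 1.987×10⁻³ kcal mol⁻¹ K⁻¹ and T = 302 K gives K ≈ 5.85.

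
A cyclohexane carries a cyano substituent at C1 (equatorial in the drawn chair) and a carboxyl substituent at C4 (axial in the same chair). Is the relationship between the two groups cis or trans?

C1 and C4 have opposite parity, so their axial bonds point in opposite directions.
With opposite-parity carbons, two substituents on the same face are one axial and one equatorial; opposite faces give both axial or both equatorial.
Here the groups are equatorial/axial → same face → cis.

cis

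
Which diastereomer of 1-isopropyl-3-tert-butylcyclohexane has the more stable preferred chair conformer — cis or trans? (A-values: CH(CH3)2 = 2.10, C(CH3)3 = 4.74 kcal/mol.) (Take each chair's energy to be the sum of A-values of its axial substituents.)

cis

At 1,3 positions (parity same): cis → (e,e or a,a); trans → (a,e or e,a).
Best chair for cis: E = 0.00 kcal/mol; best chair for trans: E = 2.10 kcal/mol.
The cis isomer is lower by 2.10 kcal/mol.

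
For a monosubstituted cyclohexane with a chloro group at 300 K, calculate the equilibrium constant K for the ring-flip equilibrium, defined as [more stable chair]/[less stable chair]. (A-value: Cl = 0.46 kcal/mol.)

One chair has the chloro group axial (E = 0.46 kcal/mol) and the other has it equatorial (E = 0).
ΔG = 0.46 kcal/mol between the two chairs.
K = exp(ΔG/RT) with R = 1.987×10⁻³ kcal mol⁻¹ K⁻¹ and T = 300 K gives K ≈ 2.16.

K ≈ 2.16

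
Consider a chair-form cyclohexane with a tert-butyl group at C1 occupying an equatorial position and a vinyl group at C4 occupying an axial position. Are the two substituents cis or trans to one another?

C1 and C4 have opposite parity, so their axial bonds point in opposite directions.
With opposite-parity carbons, two substituents on the same face are one axial and one equatorial; opposite faces give both axial or both equatorial.
Here the groups are equatorial/axial → same face → cis.

cis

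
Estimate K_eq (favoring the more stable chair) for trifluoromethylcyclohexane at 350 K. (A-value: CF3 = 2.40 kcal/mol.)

One chair has the trifluoromethyl group axial (E = 2.40 kcal/mol) and the other has it equatorial (E = 0).
ΔG = 2.40 kcal/mol between the two chairs.
K = exp(ΔG/RT) with R = 1.987×10⁻³ kcal mol⁻¹ K⁻¹ and T = 350 K gives K ≈ 31.5.

K ≈ 31.5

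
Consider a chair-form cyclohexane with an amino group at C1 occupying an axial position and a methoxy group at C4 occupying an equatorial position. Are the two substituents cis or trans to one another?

cis

C1 and C4 have opposite parity, so their axial bonds point in opposite directions.
With opposite-parity carbons, two substituents on the same face are one axial and one equatorial; opposite faces give both axial or both equatorial.
Here the groups are axial/equatorial → same face → cis.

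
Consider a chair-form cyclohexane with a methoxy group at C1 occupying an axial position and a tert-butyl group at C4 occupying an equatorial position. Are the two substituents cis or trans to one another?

C1 and C4 have opposite parity, so their axial bonds point in opposite directions.
With opposite-parity carbons, two substituents on the same face are one axial and one equatorial; opposite faces give both axial or both equatorial.
Here the groups are axial/equatorial → same face → cis.

cis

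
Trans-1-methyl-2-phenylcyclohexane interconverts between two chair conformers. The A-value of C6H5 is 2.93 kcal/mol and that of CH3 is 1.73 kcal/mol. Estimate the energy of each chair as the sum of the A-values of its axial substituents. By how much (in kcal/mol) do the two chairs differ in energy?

4.66 kcal/mol

C1 and C2 have opposite parity, so for the trans isomer the two substituents are e,e in one chair and a,a in the other.
Chair I (phenyl axial, methyl axial): E = 4.66 kcal/mol.
Chair II (phenyl equatorial, methyl equatorial): E = 0.00 kcal/mol.
ΔE = 4.66 − 0.00 = 4.66 kcal/mol; chair II is more stable.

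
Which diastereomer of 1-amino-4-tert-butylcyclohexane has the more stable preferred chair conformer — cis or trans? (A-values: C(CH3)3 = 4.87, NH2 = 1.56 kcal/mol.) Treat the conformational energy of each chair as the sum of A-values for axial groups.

At 1,4 positions (parity opposite): cis → (a,e or e,a); trans → (e,e or a,a).
Best chair for cis: E = 1.56 kcal/mol; best chair for trans: E = 0.00 kcal/mol.
The trans isomer is lower by 1.56 kcal/mol.

trans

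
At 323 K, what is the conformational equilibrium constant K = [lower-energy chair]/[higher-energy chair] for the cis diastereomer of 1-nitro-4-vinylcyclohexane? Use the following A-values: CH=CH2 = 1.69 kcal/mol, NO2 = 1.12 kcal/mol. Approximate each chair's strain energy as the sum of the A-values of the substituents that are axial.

K ≈ 2.43

C1 and C4 have opposite parity, so for the cis isomer the two substituents are one axial and one equatorial in each chair.
Chair I (vinyl axial, nitro equatorial): E = 1.69 kcal/mol; chair II (vinyl equatorial, nitro axial): E = 1.12 kcal/mol.
ΔG = 0.57 kcal/mol between the two chairs.
K = exp(ΔG/RT) with R = 1.987×10⁻³ kcal mol⁻¹ K⁻¹ and T = 323 K gives K ≈ 2.43.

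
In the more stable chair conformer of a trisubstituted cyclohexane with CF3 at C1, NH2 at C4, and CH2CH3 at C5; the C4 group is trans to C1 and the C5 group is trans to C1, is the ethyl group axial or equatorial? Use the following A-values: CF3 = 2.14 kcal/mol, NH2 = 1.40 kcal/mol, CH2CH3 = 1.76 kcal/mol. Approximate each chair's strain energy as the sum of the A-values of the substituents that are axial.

axial

Chair I (trifluoromethyl axial, amino axial, ethyl equatorial): E = 3.54 kcal/mol.
Chair II (trifluoromethyl equatorial, amino equatorial, ethyl axial): E = 1.76 kcal/mol.
Chair II is the more stable (lower-energy) conformer, and in that chair the ethyl group is axial.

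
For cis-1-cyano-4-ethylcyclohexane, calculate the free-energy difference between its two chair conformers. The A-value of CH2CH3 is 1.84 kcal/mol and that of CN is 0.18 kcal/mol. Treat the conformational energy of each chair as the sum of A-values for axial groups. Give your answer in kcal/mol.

C1 and C4 have opposite parity, so for the cis isomer the two substituents are one axial and one equatorial in each chair.
Chair I (ethyl axial, cyano equatorial): E = 1.84 kcal/mol.
Chair II (ethyl equatorial, cyano axial): E = 0.18 kcal/mol.
ΔE = 1.84 − 0.18 = 1.66 kcal/mol; chair II is more stable.

1.66 kcal/mol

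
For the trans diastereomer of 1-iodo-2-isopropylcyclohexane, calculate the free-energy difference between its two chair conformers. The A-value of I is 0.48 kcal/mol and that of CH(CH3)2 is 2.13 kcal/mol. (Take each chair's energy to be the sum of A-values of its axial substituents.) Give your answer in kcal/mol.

2.61 kcal/mol

C1 and C2 have opposite parity, so for the trans isomer the two substituents are e,e in one chair and a,a in the other.
Chair I (iodo axial, isopropyl axial): E = 2.61 kcal/mol.
Chair II (iodo equatorial, isopropyl equatorial): E = 0.00 kcal/mol.
ΔE = 2.61 − 0.00 = 2.61 kcal/mol; chair II is more stable.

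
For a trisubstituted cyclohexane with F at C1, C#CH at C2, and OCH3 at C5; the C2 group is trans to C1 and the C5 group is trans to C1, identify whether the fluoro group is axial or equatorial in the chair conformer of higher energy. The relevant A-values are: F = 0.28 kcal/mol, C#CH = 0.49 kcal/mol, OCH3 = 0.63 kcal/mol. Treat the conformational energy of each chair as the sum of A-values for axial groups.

Chair I (fluoro axial, ethynyl axial, methoxy equatorial): E = 0.77 kcal/mol.
Chair II (fluoro equatorial, ethynyl equatorial, methoxy axial): E = 0.63 kcal/mol.
Chair I is the less stable (higher-energy) conformer, and in that chair the fluoro group is axial.

axial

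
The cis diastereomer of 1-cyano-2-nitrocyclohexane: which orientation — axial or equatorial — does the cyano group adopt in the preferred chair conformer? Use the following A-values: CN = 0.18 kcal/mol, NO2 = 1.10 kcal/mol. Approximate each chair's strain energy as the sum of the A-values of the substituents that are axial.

axial

C1 and C2 have opposite parity, so for the cis isomer the two substituents are one axial and one equatorial in each chair.
Chair I (cyano axial, nitro equatorial): E = 0.18 kcal/mol.
Chair II (cyano equatorial, nitro axial): E = 1.10 kcal/mol.
Chair I is the more stable (lower-energy) conformer, and in that chair the cyano group is axial.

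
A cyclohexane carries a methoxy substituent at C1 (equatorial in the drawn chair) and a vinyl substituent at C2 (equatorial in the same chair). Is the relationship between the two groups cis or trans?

C1 and C2 have opposite parity, so their axial bonds point in opposite directions.
With opposite-parity carbons, two substituents on the same face are one axial and one equatorial; opposite faces give both axial or both equatorial.
Here the groups are equatorial/equatorial → opposite face → trans.

trans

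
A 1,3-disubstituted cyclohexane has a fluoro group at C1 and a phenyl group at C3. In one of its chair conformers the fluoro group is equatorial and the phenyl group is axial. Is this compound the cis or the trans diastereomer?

C1 and C3 have the same parity, so their axial bonds point in the same direction.
With same-parity carbons, two substituents on the same face are both axial or both equatorial; opposite faces give one of each.
Here the groups are equatorial/axial → opposite face → trans.

trans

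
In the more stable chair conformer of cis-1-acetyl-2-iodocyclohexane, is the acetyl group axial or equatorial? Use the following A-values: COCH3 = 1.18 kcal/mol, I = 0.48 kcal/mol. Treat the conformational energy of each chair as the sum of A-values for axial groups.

C1 and C2 have opposite parity, so for the cis isomer the two substituents are one axial and one equatorial in each chair.
Chair I (acetyl axial, iodo equatorial): E = 1.18 kcal/mol.
Chair II (acetyl equatorial, iodo axial): E = 0.48 kcal/mol.
Chair II is the more stable (lower-energy) conformer, and in that chair the acetyl group is equatorial.

equatorial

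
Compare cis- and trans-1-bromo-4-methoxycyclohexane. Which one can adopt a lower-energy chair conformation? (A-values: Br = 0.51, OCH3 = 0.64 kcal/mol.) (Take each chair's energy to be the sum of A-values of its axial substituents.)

trans

At 1,4 positions (parity opposite): cis → (a,e or e,a); trans → (e,e or a,a).
Best chair for cis: E = 0.51 kcal/mol; best chair for trans: E = 0.00 kcal/mol.
The trans isomer is lower by 0.51 kcal/mol.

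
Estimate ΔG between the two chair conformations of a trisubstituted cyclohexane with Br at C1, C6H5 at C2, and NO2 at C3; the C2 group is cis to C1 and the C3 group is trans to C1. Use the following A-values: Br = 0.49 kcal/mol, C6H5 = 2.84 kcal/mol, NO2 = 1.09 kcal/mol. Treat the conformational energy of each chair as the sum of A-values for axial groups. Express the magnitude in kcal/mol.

3.44 kcal/mol

Chair I (bromo axial, phenyl equatorial, nitro equatorial): E = 0.49 kcal/mol.
Chair II (bromo equatorial, phenyl axial, nitro axial): E = 3.93 kcal/mol.
ΔE = 3.93 − 0.49 = 3.44 kcal/mol; chair I is more stable.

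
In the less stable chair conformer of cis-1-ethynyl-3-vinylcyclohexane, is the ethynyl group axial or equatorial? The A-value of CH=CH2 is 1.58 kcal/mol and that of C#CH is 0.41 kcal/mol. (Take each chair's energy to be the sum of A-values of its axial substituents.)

axial

C1 and C3 have the same parity, so for the cis isomer the two substituents are e,e in one chair and a,a in the other.
Chair I (vinyl axial, ethynyl axial): E = 1.99 kcal/mol.
Chair II (vinyl equatorial, ethynyl equatorial): E = 0.00 kcal/mol.
Chair I is the less stable (higher-energy) conformer, and in that chair the ethynyl group is axial.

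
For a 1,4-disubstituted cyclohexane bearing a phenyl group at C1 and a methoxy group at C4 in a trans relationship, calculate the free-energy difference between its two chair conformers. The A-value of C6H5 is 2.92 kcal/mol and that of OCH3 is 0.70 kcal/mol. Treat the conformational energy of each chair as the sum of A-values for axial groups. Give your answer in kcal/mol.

3.62 kcal/mol

C1 and C4 have opposite parity, so for the trans isomer the two substituents are e,e in one chair and a,a in the other.
Chair I (phenyl axial, methoxy axial): E = 3.62 kcal/mol.
Chair II (phenyl equatorial, methoxy equatorial): E = 0.00 kcal/mol.
ΔE = 3.62 − 0.00 = 3.62 kcal/mol; chair II is more stable.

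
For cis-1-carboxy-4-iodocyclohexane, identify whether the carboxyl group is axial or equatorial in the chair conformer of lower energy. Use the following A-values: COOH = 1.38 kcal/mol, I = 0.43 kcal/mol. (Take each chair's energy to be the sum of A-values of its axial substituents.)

C1 and C4 have opposite parity, so for the cis isomer the two substituents are one axial and one equatorial in each chair.
Chair I (carboxyl axial, iodo equatorial): E = 1.38 kcal/mol.
Chair II (carboxyl equatorial, iodo axial): E = 0.43 kcal/mol.
Chair II is the more stable (lower-energy) conformer, and in that chair the carboxyl group is equatorial.

equatorial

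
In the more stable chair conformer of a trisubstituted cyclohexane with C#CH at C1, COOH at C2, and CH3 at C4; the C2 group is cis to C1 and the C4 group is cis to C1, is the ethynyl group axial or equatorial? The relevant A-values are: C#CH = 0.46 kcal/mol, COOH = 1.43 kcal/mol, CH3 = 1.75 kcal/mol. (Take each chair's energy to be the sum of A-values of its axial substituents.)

axial

Chair I (ethynyl axial, carboxyl equatorial, methyl equatorial): E = 0.46 kcal/mol.
Chair II (ethynyl equatorial, carboxyl axial, methyl axial): E = 3.18 kcal/mol.
Chair I is the more stable (lower-energy) conformer, and in that chair the ethynyl group is axial.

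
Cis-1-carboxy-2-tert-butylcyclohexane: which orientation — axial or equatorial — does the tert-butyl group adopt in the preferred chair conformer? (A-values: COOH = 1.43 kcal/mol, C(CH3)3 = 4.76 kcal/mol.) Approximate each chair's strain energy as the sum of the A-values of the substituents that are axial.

equatorial

C1 and C2 have opposite parity, so for the cis isomer the two substituents are one axial and one equatorial in each chair.
Chair I (carboxyl axial, tert-butyl equatorial): E = 1.43 kcal/mol.
Chair II (carboxyl equatorial, tert-butyl axial): E = 4.76 kcal/mol.
Chair I is the more stable (lower-energy) conformer, and in that chair the tert-butyl group is equatorial.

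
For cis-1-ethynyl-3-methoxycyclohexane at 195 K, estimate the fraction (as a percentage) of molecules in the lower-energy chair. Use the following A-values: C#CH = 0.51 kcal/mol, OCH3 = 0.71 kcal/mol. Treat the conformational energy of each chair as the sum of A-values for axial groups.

C1 and C3 have the same parity, so for the cis isomer the two substituents are e,e in one chair and a,a in the other.
Chair I (ethynyl axial, methoxy axial): E = 1.22 kcal/mol; chair II (ethynyl equatorial, methoxy equatorial): E = 0.00 kcal/mol.
ΔG = 1.22 kcal/mol between the two chairs.
K = exp(ΔG/RT) with R = 1.987×10⁻³ kcal mol⁻¹ K⁻¹ and T = 195 K gives K ≈ 23.3.
Fraction in the lower-energy chair = K/(K+1) = 95.9%.

95.9%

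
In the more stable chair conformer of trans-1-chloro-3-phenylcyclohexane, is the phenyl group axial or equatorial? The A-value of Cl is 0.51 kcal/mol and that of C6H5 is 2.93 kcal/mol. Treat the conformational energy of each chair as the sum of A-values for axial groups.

equatorial

C1 and C3 have the same parity, so for the trans isomer the two substituents are one axial and one equatorial in each chair.
Chair I (chloro axial, phenyl equatorial): E = 0.51 kcal/mol.
Chair II (chloro equatorial, phenyl axial): E = 2.93 kcal/mol.
Chair I is the more stable (lower-energy) conformer, and in that chair the phenyl group is equatorial.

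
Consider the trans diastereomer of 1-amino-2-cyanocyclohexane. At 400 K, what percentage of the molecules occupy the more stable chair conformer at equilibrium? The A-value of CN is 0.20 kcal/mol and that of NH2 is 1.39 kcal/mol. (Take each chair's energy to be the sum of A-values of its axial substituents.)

C1 and C2 have opposite parity, so for the trans isomer the two substituents are e,e in one chair and a,a in the other.
Chair I (cyano axial, amino axial): E = 1.59 kcal/mol; chair II (cyano equatorial, amino equatorial): E = 0.00 kcal/mol.
ΔG = 1.59 kcal/mol between the two chairs.
K = exp(ΔG/RT) with R = 1.987×10⁻³ kcal mol⁻¹ K⁻¹ and T = 400 K gives K ≈ 7.39.
Fraction in the lower-energy chair = K/(K+1) = 88.1%.

88.1%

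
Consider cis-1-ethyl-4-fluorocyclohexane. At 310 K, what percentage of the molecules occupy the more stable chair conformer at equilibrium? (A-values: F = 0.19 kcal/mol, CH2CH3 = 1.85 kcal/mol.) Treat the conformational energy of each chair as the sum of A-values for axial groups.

C1 and C4 have opposite parity, so for the cis isomer the two substituents are one axial and one equatorial in each chair.
Chair I (fluoro axial, ethyl equatorial): E = 0.19 kcal/mol; chair II (fluoro equatorial, ethyl axial): E = 1.85 kcal/mol.
ΔG = 1.66 kcal/mol between the two chairs.
K = exp(ΔG/RT) with R = 1.987×10⁻³ kcal mol⁻¹ K⁻¹ and T = 310 K gives K ≈ 14.8.
Fraction in the lower-energy chair = K/(K+1) = 93.7%.

93.7%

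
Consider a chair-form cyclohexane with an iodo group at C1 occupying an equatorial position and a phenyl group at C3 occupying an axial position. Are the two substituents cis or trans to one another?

C1 and C3 have the same parity, so their axial bonds point in the same direction.
With same-parity carbons, two substituents on the same face are both axial or both equatorial; opposite faces give one of each.
Here the groups are equatorial/axial → opposite face → trans.

trans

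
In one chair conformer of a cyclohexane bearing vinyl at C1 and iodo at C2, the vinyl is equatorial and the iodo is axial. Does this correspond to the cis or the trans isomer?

C1 and C2 have opposite parity, so their axial bonds point in opposite directions.
With opposite-parity carbons, two substituents on the same face are one axial and one equatorial; opposite faces give both axial or both equatorial.
Here the groups are equatorial/axial → same face → cis.

cis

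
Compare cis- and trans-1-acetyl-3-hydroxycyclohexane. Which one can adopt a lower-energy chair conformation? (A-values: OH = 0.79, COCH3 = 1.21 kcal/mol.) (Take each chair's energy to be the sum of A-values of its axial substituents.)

cis

At 1,3 positions (parity same): cis → (e,e or a,a); trans → (a,e or e,a).
Best chair for cis: E = 0.00 kcal/mol; best chair for trans: E = 0.79 kcal/mol.
The cis isomer is lower by 0.79 kcal/mol.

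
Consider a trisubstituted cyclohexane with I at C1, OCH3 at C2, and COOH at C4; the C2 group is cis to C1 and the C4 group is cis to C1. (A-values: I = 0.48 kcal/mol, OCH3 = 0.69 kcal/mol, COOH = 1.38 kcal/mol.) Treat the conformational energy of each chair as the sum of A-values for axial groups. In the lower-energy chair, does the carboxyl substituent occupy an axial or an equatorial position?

Chair I (iodo axial, methoxy equatorial, carboxyl equatorial): E = 0.48 kcal/mol.
Chair II (iodo equatorial, methoxy axial, carboxyl axial): E = 2.07 kcal/mol.
Chair I is the more stable (lower-energy) conformer, and in that chair the carboxyl group is equatorial.

equatorial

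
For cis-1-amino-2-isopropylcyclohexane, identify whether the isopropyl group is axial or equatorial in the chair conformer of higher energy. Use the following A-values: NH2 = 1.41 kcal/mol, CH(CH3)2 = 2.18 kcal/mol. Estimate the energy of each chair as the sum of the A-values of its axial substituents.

C1 and C2 have opposite parity, so for the cis isomer the two substituents are one axial and one equatorial in each chair.
Chair I (amino axial, isopropyl equatorial): E = 1.41 kcal/mol.
Chair II (amino equatorial, isopropyl axial): E = 2.18 kcal/mol.
Chair II is the less stable (higher-energy) conformer, and in that chair the isopropyl group is axial.

axial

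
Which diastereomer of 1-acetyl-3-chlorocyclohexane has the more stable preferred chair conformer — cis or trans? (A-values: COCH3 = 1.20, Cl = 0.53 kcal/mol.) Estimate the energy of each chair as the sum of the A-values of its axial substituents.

cis

At 1,3 positions (parity same): cis → (e,e or a,a); trans → (a,e or e,a).
Best chair for cis: E = 0.00 kcal/mol; best chair for trans: E = 0.53 kcal/mol.
The cis isomer is lower by 0.53 kcal/mol.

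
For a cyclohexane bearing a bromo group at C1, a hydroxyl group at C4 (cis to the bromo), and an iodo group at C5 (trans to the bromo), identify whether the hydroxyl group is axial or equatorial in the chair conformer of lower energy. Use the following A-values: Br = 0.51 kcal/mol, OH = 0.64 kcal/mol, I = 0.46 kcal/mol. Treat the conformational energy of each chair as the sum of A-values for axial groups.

equatorial

Chair I (bromo axial, hydroxyl equatorial, iodo equatorial): E = 0.51 kcal/mol.
Chair II (bromo equatorial, hydroxyl axial, iodo axial): E = 1.10 kcal/mol.
Chair I is the more stable (lower-energy) conformer, and in that chair the hydroxyl group is equatorial.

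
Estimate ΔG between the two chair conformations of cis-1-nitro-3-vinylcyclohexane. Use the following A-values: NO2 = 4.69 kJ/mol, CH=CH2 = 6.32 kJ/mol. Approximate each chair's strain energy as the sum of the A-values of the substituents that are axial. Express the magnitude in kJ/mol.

C1 and C3 have the same parity, so for the cis isomer the two substituents are e,e in one chair and a,a in the other.
Chair I (nitro axial, vinyl axial): E = 11.01 kJ/mol.
Chair II (nitro equatorial, vinyl equatorial): E = 0.00 kJ/mol.
ΔE = 11.01 − 0.00 = 11.01 kJ/mol; chair II is more stable.

11.01 kJ/mol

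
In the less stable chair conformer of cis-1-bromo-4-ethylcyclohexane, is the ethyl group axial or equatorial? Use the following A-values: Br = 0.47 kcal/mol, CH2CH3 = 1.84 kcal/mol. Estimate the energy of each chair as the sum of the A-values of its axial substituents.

axial

C1 and C4 have opposite parity, so for the cis isomer the two substituents are one axial and one equatorial in each chair.
Chair I (bromo axial, ethyl equatorial): E = 0.47 kcal/mol.
Chair II (bromo equatorial, ethyl axial): E = 1.84 kcal/mol.
Chair II is the less stable (higher-energy) conformer, and in that chair the ethyl group is axial.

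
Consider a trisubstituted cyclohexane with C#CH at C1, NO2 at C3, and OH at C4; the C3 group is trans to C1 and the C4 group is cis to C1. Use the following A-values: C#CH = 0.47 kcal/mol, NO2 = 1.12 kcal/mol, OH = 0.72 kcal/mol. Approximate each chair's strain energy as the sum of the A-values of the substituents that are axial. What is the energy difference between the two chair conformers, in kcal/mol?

Chair I (ethynyl axial, nitro equatorial, hydroxyl equatorial): E = 0.47 kcal/mol.
Chair II (ethynyl equatorial, nitro axial, hydroxyl axial): E = 1.84 kcal/mol.
ΔE = 1.84 − 0.47 = 1.37 kcal/mol; chair I is more stable.

1.37 kcal/mol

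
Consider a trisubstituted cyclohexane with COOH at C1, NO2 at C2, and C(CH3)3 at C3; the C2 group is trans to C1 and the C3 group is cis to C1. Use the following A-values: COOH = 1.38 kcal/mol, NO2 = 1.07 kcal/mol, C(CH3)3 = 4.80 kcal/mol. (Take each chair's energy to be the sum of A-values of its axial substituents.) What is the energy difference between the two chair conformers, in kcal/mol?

7.25 kcal/mol

Chair I (carboxyl axial, nitro axial, tert-butyl axial): E = 7.25 kcal/mol.
Chair II (carboxyl equatorial, nitro equatorial, tert-butyl equatorial): E = 0.00 kcal/mol.
ΔE = 7.25 − 0.00 = 7.25 kcal/mol; chair II is more stable.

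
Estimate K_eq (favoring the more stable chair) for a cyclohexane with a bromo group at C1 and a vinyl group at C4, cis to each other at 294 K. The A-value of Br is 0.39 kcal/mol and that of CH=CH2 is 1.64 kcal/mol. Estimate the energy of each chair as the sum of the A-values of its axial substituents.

C1 and C4 have opposite parity, so for the cis isomer the two substituents are one axial and one equatorial in each chair.
Chair I (bromo axial, vinyl equatorial): E = 0.39 kcal/mol; chair II (bromo equatorial, vinyl axial): E = 1.64 kcal/mol.
ΔG = 1.25 kcal/mol between the two chairs.
K = exp(ΔG/RT) with R = 1.987×10⁻³ kcal mol⁻¹ K⁻¹ and T = 294 K gives K ≈ 8.5.

K ≈ 8.50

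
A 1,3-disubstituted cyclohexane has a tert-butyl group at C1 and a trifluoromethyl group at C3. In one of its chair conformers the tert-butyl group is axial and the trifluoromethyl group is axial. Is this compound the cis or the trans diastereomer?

C1 and C3 have the same parity, so their axial bonds point in the same direction.
With same-parity carbons, two substituents on the same face are both axial or both equatorial; opposite faces give one of each.
Here the groups are axial/axial → same face → cis.

cis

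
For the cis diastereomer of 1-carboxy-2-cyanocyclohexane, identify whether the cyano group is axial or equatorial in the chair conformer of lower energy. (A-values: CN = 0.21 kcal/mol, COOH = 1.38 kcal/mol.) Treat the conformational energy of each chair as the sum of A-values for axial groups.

C1 and C2 have opposite parity, so for the cis isomer the two substituents are one axial and one equatorial in each chair.
Chair I (cyano axial, carboxyl equatorial): E = 0.21 kcal/mol.
Chair II (cyano equatorial, carboxyl axial): E = 1.38 kcal/mol.
Chair I is the more stable (lower-energy) conformer, and in that chair the cyano group is axial.

axial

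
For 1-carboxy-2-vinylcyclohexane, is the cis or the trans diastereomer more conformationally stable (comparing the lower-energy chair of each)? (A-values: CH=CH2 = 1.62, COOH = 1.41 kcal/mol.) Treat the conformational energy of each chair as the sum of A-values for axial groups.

trans

At 1,2 positions (parity opposite): cis → (a,e or e,a); trans → (e,e or a,a).
Best chair for cis: E = 1.41 kcal/mol; best chair for trans: E = 0.00 kcal/mol.
The trans isomer is lower by 1.41 kcal/mol.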